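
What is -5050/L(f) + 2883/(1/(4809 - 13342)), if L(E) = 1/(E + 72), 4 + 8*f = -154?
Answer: -49729003/2 ≈ -2.4865e+7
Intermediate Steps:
f = -79/4 (f = -½ + (⅛)*(-154) = -½ - 77/4 = -79/4 ≈ -19.750)
L(E) = 1/(72 + E)
-5050/L(f) + 2883/(1/(4809 - 13342)) = -5050/(1/(72 - 79/4)) + 2883/(1/(4809 - 13342)) = -5050/(1/(209/4)) + 2883/(1/(-8533)) = -5050/4/209 + 2883/(-1/8533) = -5050*209/4 + 2883*(-8533) = -527725/2 - 24600639 = -49729003/2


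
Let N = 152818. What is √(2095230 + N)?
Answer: 4*√140503 ≈ 1499.3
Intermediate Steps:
√(2095230 + N) = √(2095230 + 152818) = √2248048 = 4*√140503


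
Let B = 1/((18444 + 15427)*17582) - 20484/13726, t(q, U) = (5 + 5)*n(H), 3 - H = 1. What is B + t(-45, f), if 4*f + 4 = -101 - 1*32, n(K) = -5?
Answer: -210451976268561/4087053224686 ≈ -51.492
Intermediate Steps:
H = 2 (H = 3 - 1*1 = 3 - 1 = 2)
f = -137/4 (f = -1 + (-101 - 1*32)/4 = -1 + (-101 - 32)/4 = -1 + (1/4)*(-133) = -1 - 133/4 = -137/4 ≈ -34.250)
t(q, U) = -50 (t(q, U) = (5 + 5)*(-5) = 10*(-5) = -50)
B = -6099315034261/4087053224686 (B = (1/17582)/33871 - 20484*1/13726 = (1/33871)*(1/17582) - 10242/6863 = 1/595519922 - 10242/6863 = -6099315034261/4087053224686 ≈ -1.4923)
B + t(-45, f) = -6099315034261/4087053224686 - 50 = -210451976268561/4087053224686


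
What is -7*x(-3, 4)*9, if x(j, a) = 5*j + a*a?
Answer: -63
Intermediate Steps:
x(j, a) = a**2 + 5*j (x(j, a) = 5*j + a**2 = a**2 + 5*j)
-7*x(-3, 4)*9 = -7*(4**2 + 5*(-3))*9 = -7*(16 - 15)*9 = -7*1*9 = -7*9 = -63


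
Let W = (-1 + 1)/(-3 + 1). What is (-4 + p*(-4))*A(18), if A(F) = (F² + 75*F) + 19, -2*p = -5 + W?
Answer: -23702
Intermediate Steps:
W = 0 (W = 0/(-2) = 0*(-½) = 0)
p = 5/2 (p = -(-5 + 0)/2 = -½*(-5) = 5/2 ≈ 2.5000)
A(F) = 19 + F² + 75*F
(-4 + p*(-4))*A(18) = (-4 + (5/2)*(-4))*(19 + 18² + 75*18) = (-4 - 10)*(19 + 324 + 1350) = -14*1693 = -23702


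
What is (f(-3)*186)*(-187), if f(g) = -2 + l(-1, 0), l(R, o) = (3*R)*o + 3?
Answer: -34782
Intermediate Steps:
l(R, o) = 3 + 3*R*o (l(R, o) = 3*R*o + 3 = 3 + 3*R*o)
f(g) = 1 (f(g) = -2 + (3 + 3*(-1)*0) = -2 + (3 + 0) = -2 + 3 = 1)
(f(-3)*186)*(-187) = (1*186)*(-187) = 186*(-187) = -34782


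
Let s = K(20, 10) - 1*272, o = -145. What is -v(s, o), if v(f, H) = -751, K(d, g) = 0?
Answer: 751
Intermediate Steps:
s = -272 (s = 0 - 1*272 = 0 - 272 = -272)
-v(s, o) = -1*(-751) = 751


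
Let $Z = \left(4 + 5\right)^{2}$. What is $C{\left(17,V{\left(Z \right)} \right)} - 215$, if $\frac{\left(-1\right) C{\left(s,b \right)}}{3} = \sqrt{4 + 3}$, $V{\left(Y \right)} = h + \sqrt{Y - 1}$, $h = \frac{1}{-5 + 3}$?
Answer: $-215 - 3 \sqrt{7} \approx -222.94$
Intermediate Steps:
$h = - \frac{1}{2}$ ($h = \frac{1}{-2} = - \frac{1}{2} \approx -0.5$)
$Z = 81$ ($Z = 9^{2} = 81$)
$V{\left(Y \right)} = - \frac{1}{2} + \sqrt{-1 + Y}$ ($V{\left(Y \right)} = - \frac{1}{2} + \sqrt{Y - 1} = - \frac{1}{2} + \sqrt{-1 + Y}$)
$C{\left(s,b \right)} = - 3 \sqrt{7}$ ($C{\left(s,b \right)} = - 3 \sqrt{4 + 3} = - 3 \sqrt{7}$)
$C{\left(17,V{\left(Z \right)} \right)} - 215 = - 3 \sqrt{7} - 215 = -215 - 3 \sqrt{7}$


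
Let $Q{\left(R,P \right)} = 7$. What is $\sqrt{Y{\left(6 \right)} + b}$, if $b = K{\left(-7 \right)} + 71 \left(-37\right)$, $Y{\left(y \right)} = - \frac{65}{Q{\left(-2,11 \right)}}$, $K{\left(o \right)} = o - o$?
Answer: $\frac{i \sqrt{129178}}{7} \approx 51.345 i$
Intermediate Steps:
$K{\left(o \right)} = 0$
$Y{\left(y \right)} = - \frac{65}{7}$
$b = -2627$ ($b = 0 + 71 \left(-37\right) = 0 - 2627 = -2627$)
$\sqrt{Y{\left(6 \right)} + b} = \sqrt{- \frac{65}{7} - 2627} = \sqrt{- \frac{18454}{7}} = \frac{i \sqrt{129178}}{7}$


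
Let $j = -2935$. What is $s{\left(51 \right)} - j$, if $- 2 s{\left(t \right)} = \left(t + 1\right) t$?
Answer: $1609$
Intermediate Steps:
$s{\left(t \right)} = - \frac{t \left(1 + t\right)}{2}$ ($s{\left(t \right)} = - \frac{\left(t + 1\right) t}{2} = - \frac{\left(1 + t\right) t}{2} = - \frac{t \left(1 + t\right)}{2}$)
$s{\left(51 \right)} - j = \left(- \frac{1}{2}\right) 51 \left(1 + 51\right) - -2935 = \left(- \frac{1}{2}\right) 51 \cdot 52 + 2935 = -1326 + 2935 = 1609$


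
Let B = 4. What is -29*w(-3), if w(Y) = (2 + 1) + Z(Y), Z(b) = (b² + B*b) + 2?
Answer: -58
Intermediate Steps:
Z(b) = 2 + b² + 4*b (Z(b) = (b² + 4*b) + 2 = 2 + b² + 4*b)
w(Y) = 5 + Y² + 4*Y (w(Y) = (2 + 1) + (2 + Y² + 4*Y) = 3 + (2 + Y² + 4*Y) = 5 + Y² + 4*Y)
-29*w(-3) = -29*(5 + (-3)² + 4*(-3)) = -29*(5 + 9 - 12) = -29*2 = -58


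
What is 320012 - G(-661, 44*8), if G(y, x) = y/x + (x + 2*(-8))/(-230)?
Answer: 12954220911/40480 ≈ 3.2002e+5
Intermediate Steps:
G(y, x) = 8/115 - x/230 + y/x (G(y, x) = y/x + (x - 16)*(-1/230) = y/x + (-16 + x)*(-1/230) = y/x + (8/115 - x/230) = 8/115 - x/230 + y/x)
320012 - G(-661, 44*8) = 320012 - (-661 - 44*8*(-16 + 44*8)/230)/(44*8) = 320012 - (-661 - 1/230*352*(-16 + 352))/352 = 320012 - (-661 - 1/230*352*336)/352 = 320012 - (-661 - 59136/115)/352 = 320012 - (-135151)/(352*115) = 320012 - 1*(-135151/40480) = 320012 + 135151/40480 = 12954220911/40480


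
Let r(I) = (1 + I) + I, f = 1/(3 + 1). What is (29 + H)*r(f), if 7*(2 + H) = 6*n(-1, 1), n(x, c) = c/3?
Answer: 573/14 ≈ 40.929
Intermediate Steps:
n(x, c) = c/3 (n(x, c) = c*(⅓) = c/3)
f = ¼ (f = 1/4 = ¼ ≈ 0.25000)
r(I) = 1 + 2*I
H = -12/7 (H = -2 + (6*((⅓)*1))/7 = -2 + (6*(⅓))/7 = -2 + (⅐)*2 = -2 + 2/7 = -12/7 ≈ -1.7143)
(29 + H)*r(f) = (29 - 12/7)*(1 + 2*(¼)) = 191*(1 + ½)/7 = (191/7)*(3/2) = 573/14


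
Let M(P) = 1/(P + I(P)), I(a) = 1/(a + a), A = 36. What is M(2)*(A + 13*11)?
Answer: 716/9 ≈ 79.556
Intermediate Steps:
I(a) = 1/(2*a)
M(P) = 1/(P + 1/(2*P))
M(2)*(A + 13*11) = (2*2/(1 + 2*2²))*(36 + 13*11) = (2*2/(1 + 2*4))*(36 + 143) = (2*2/(1 + 8))*179 = (2*2/9)*179 = (2*2*(⅑))*179 = (4/9)*179 = 716/9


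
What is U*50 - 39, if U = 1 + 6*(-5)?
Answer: -1489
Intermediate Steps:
U = -29 (U = 1 - 30 = -29)
U*50 - 39 = -29*50 - 39 = -1450 - 39 = -1489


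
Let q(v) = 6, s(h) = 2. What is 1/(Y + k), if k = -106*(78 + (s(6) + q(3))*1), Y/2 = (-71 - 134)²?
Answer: 1/74934 ≈ 1.3345e-5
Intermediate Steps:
Y = 84050 (Y = 2*(-71 - 134)² = 2*(-205)² = 2*42025 = 84050)
k = -9116 (k = -106*(78 + (2 + 6)*1) = -106*(78 + 8*1) = -106*(78 + 8) = -106*86 = -9116)
1/(Y + k) = 1/(84050 - 9116) = 1/74934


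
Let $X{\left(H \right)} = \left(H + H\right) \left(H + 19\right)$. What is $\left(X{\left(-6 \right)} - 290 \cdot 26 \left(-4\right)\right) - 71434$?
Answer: $-41430$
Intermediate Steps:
$X{\left(H \right)} = 2 H \left(19 + H\right)$
$\left(X{\left(-6 \right)} - 290 \cdot 26 \left(-4\right)\right) - 71434 = \left(2 \left(-6\right) \left(19 - 6\right) - 290 \cdot 26 \left(-4\right)\right) - 71434 = \left(2 \left(-6\right) 13 - -30160\right) - 71434 = \left(-156 + 30160\right) - 71434 = 30004 - 71434 = -41430$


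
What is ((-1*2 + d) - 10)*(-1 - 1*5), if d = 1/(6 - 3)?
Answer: 70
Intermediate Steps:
d = ⅓ (d = 1/3 = ⅓ ≈ 0.33333)
((-1*2 + d) - 10)*(-1 - 1*5) = ((-1*2 + ⅓) - 10)*(-1 - 1*5) = ((-2 + ⅓) - 10)*(-1 - 5) = (-5/3 - 10)*(-6) = -35/3*(-6) = 70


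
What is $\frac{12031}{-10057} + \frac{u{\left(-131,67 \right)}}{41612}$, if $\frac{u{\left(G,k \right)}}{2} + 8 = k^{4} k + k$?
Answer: $\frac{6788979238738}{104622971} \approx 64890.0$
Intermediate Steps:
$u{\left(G,k \right)} = -16 + 2 k + 2 k^{5}$ ($u{\left(G,k \right)} = -16 + 2 \left(k^{4} k + k\right) = -16 + 2 \left(k^{5} + k\right) = -16 + 2 \left(k + k^{5}\right) = -16 + \left(2 k + 2 k^{5}\right) = -16 + 2 k + 2 k^{5}$)
$\frac{12031}{-10057} + \frac{u{\left(-131,67 \right)}}{41612} = \frac{12031}{-10057} + \frac{-16 + 2 \cdot 67 + 2 \cdot 67^{5}}{41612} = 12031 \left(- \frac{1}{10057}\right) + \left(-16 + 134 + 2 \cdot 1350125107\right) \frac{1}{41612} = - \frac{12031}{10057} + \left(-16 + 134 + 2700250214\right) \frac{1}{41612} = - \frac{12031}{10057} + 2700250332 \cdot \frac{1}{41612} = - \frac{12031}{10057} + \frac{675062583}{10403} = \frac{6788979238738}{104622971}$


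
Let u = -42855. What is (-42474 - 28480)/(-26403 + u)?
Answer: 35477/34629 ≈ 1.0245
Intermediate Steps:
(-42474 - 28480)/(-26403 + u) = (-42474 - 28480)/(-26403 - 42855) = -70954/(-69258) = -70954*(-1/69258) = 35477/34629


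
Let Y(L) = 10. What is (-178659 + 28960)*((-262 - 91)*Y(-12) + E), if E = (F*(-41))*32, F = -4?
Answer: -257182882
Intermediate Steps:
E = 5248 (E = -4*(-41)*32 = 164*32 = 5248)
(-178659 + 28960)*((-262 - 91)*Y(-12) + E) = (-178659 + 28960)*((-262 - 91)*10 + 5248) = -149699*(-353*10 + 5248) = -149699*(-3530 + 5248) = -149699*1718 = -257182882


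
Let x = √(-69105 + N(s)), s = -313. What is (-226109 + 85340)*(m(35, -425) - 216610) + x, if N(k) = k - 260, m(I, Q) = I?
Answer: 30487046175 + 21*I*√158 ≈ 3.0487e+10 + 263.97*I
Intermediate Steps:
N(k) = -260 + k
x = 21*I*√158 (x = √(-69105 + (-260 - 313)) = √(-69105 - 573) = √(-69678) = 21*I*√158 ≈ 263.97*I)
(-226109 + 85340)*(m(35, -425) - 216610) + x = (-226109 + 85340)*(35 - 216610) + 21*I*√158 = -140769*(-216575) + 21*I*√158 = 30487046175 + 21*I*√158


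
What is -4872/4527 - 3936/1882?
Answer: -4497896/1419969 ≈ -3.1676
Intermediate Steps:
-4872/4527 - 3936/1882 = -4872*1/4527 - 3936*1/1882 = -1624/1509 - 1968/941 = -4497896/1419969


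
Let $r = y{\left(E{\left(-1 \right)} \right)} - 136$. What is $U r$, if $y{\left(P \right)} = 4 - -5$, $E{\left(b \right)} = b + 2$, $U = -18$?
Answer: $2286$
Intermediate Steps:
$E{\left(b \right)} = 2 + b$
$y{\left(P \right)} = 9$ ($y{\left(P \right)} = 4 + 5 = 9$)
$r = -127$ ($r = 9 - 136 = -127$)
$U r = \left(-18\right) \left(-127\right) = 2286$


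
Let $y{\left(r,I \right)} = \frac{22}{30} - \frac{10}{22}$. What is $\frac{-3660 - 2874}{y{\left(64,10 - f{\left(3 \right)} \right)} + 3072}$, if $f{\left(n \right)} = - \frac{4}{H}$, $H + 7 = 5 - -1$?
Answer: $- \frac{539055}{253463} \approx -2.1268$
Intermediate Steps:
$H = -1$ ($H = -7 + \left(5 - -1\right) = -7 + \left(5 + 1\right) = -7 + 6 = -1$)
$f{\left(n \right)} = 4$ ($f{\left(n \right)} = - \frac{4}{-1} = \left(-4\right) \left(-1\right) = 4$)
$y{\left(r,I \right)} = \frac{46}{165}$ ($y{\left(r,I \right)} = 22 \cdot \frac{1}{30} - \frac{5}{11} = \frac{11}{15} - \frac{5}{11} = \frac{46}{165}$)
$\frac{-3660 - 2874}{y{\left(64,10 - f{\left(3 \right)} \right)} + 3072} = \frac{-3660 - 2874}{\frac{46}{165} + 3072} = - \frac{6534}{\frac{506926}{165}} = \left(-6534\right) \frac{165}{506926} = - \frac{539055}{253463}$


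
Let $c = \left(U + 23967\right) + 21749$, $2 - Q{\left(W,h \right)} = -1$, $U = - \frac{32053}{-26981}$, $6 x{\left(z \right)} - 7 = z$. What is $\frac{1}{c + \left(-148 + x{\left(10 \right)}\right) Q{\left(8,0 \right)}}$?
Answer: $\frac{53962}{2443490447} \approx 2.2084 \cdot 10^{-5}$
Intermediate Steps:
$x{\left(z \right)} = \frac{7}{6} + \frac{z}{6}$
$U = \frac{32053}{26981}$ ($U = \left(-32053\right) \left(- \frac{1}{26981}\right) = \frac{32053}{26981} \approx 1.188$)
$Q{\left(W,h \right)} = 3$ ($Q{\left(W,h \right)} = 2 - -1 = 2 + 1 = 3$)
$c = \frac{1233495449}{26981}$ ($c = \left(\frac{32053}{26981} + 23967\right) + 21749 = \frac{646685680}{26981} + 21749 = \frac{1233495449}{26981} \approx 45717.0$)
$\frac{1}{c + \left(-148 + x{\left(10 \right)}\right) Q{\left(8,0 \right)}} = \frac{1}{\frac{1233495449}{26981} + \left(-148 + \left(\frac{7}{6} + \frac{1}{6} \cdot 10\right)\right) 3} = \frac{1}{\frac{1233495449}{26981} + \left(-148 + \left(\frac{7}{6} + \frac{5}{3}\right)\right) 3} = \frac{1}{\frac{1233495449}{26981} + \left(-148 + \frac{17}{6}\right) 3} = \frac{1}{\frac{1233495449}{26981} - \frac{871}{2}} = \frac{1}{\frac{2443490447}{53962}} = \frac{53962}{2443490447}$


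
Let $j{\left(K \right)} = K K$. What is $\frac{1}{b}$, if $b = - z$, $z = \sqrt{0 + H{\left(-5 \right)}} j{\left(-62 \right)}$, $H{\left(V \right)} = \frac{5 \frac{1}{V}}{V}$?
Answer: $- \frac{\sqrt{5}}{3844} \approx -0.0005817$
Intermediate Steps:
$j{\left(K \right)} = K^{2}$
$H{\left(V \right)} = \frac{5}{V^{2}}$
$z = \frac{3844 \sqrt{5}}{5}$ ($z = \sqrt{0 + \frac{5}{25}} \left(-62\right)^{2} = \sqrt{0 + 5 \cdot \frac{1}{25}} \cdot 3844 = \sqrt{0 + \frac{1}{5}} \cdot 3844 = \sqrt{\frac{1}{5}} \cdot 3844 = \frac{\sqrt{5}}{5} \cdot 3844 = \frac{3844 \sqrt{5}}{5} \approx 1719.1$)
$b = - \frac{3844 \sqrt{5}}{5} \approx -1719.1$
$\frac{1}{b} = \frac{1}{\left(- \frac{3844}{5}\right) \sqrt{5}} = - \frac{\sqrt{5}}{3844}$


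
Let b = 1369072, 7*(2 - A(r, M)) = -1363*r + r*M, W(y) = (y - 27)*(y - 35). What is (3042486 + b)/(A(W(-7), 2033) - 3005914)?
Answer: -2205779/1571296 ≈ -1.4038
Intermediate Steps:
W(y) = (-35 + y)*(-27 + y) (W(y) = (-27 + y)*(-35 + y) = (-35 + y)*(-27 + y))
A(r, M) = 2 + 1363*r/7 - M*r/7 (A(r, M) = 2 - (-1363*r + r*M)/7 = 2 - (-1363*r + M*r)/7 = 2 + (1363*r/7 - M*r/7) = 2 + 1363*r/7 - M*r/7)
(3042486 + b)/(A(W(-7), 2033) - 3005914) = (3042486 + 1369072)/((2 + 1363*(945 + (-7)² - 62*(-7))/7 - ⅐*2033*(945 + (-7)² - 62*(-7))) - 3005914) = 4411558/((2 + 1363*(945 + 49 + 434)/7 - ⅐*2033*(945 + 49 + 434)) - 3005914) = 4411558/((2 + (1363/7)*1428 - ⅐*2033*1428) - 3005914) = 4411558/((2 + 278052 - 414732) - 3005914) = 4411558/(-136678 - 3005914) = 4411558/(-3142592) = 4411558*(-1/3142592) = -2205779/1571296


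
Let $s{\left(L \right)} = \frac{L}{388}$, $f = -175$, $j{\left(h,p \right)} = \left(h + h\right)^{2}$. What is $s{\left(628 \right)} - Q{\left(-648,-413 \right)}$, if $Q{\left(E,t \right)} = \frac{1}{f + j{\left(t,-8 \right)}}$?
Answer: $\frac{107089760}{66163797} \approx 1.6186$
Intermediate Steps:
$j{\left(h,p \right)} = 4 h^{2}$ ($j{\left(h,p \right)} = \left(2 h\right)^{2} = 4 h^{2}$)
$s{\left(L \right)} = \frac{L}{388}$ ($s{\left(L \right)} = L \frac{1}{388} = \frac{L}{388}$)
$Q{\left(E,t \right)} = \frac{1}{-175 + 4 t^{2}}$
$s{\left(628 \right)} - Q{\left(-648,-413 \right)} = \frac{1}{388} \cdot 628 - \frac{1}{-175 + 4 \left(-413\right)^{2}} = \frac{157}{97} - \frac{1}{-175 + 4 \cdot 170569} = \frac{157}{97} - \frac{1}{-175 + 682276} = \frac{157}{97} - \frac{1}{682101} = \frac{107089760}{66163797}$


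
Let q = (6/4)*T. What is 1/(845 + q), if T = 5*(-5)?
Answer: 2/1615 ≈ 0.0012384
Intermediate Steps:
T = -25
q = -75/2 (q = (6/4)*(-25) = ((¼)*6)*(-25) = (3/2)*(-25) = -75/2 ≈ -37.500)
1/(845 + q) = 1/(845 - 75/2) = 1/(1615/2) = 2/1615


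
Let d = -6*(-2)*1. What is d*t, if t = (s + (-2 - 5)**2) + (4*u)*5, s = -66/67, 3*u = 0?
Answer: 38604/67 ≈ 576.18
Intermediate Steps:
u = 0 (u = (1/3)*0 = 0)
s = -66/67 (s = -66*1/67 = -66/67 ≈ -0.98507)
d = 12 (d = 12*1 = 12)
t = 3217/67 (t = (-66/67 + (-2 - 5)**2) + (4*0)*5 = (-66/67 + (-7)**2) + 0*5 = (-66/67 + 49) + 0 = 3217/67 + 0 = 3217/67 ≈ 48.015)
d*t = 12*(3217/67) = 38604/67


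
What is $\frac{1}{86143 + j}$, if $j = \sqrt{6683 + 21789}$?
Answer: $\frac{86143}{7420587977} - \frac{2 \sqrt{7118}}{7420587977} \approx 1.1586 \cdot 10^{-5}$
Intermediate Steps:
$j = 2 \sqrt{7118}$ ($j = \sqrt{28472} = 2 \sqrt{7118} \approx 168.74$)
$\frac{1}{86143 + j} = \frac{1}{86143 + 2 \sqrt{7118}}$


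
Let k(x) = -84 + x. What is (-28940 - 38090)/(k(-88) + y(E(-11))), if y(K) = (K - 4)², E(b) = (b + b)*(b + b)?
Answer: -33515/115114 ≈ -0.29115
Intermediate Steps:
E(b) = 4*b² (E(b) = (2*b)*(2*b) = 4*b²)
y(K) = (-4 + K)²
(-28940 - 38090)/(k(-88) + y(E(-11))) = (-28940 - 38090)/((-84 - 88) + (-4 + 4*(-11)²)²) = -67030/(-172 + (-4 + 4*121)²) = -67030/(-172 + (-4 + 484)²) = -67030/(-172 + 480²) = -67030/(-172 + 230400) = -67030/230228 = -67030*1/230228 = -33515/115114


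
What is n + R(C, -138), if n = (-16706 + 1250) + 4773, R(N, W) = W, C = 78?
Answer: -10821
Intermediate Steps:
n = -10683 (n = -15456 + 4773 = -10683)
n + R(C, -138) = -10683 - 138 = -10821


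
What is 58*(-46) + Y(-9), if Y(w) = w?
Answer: -2677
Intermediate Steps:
58*(-46) + Y(-9) = 58*(-46) - 9 = -2668 - 9 = -2677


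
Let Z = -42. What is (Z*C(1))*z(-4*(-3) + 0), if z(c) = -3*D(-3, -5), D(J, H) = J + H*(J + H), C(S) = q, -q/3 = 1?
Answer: -13986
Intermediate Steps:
q = -3 (q = -3*1 = -3)
C(S) = -3
D(J, H) = J + H*(H + J)
z(c) = -111 (z(c) = -3*(-3 + (-5)² - 5*(-3)) = -3*(-3 + 25 + 15) = -3*37 = -111)
(Z*C(1))*z(-4*(-3) + 0) = -42*(-3)*(-111) = 126*(-111) = -13986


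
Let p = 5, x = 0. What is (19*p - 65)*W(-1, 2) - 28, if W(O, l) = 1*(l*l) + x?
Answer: 92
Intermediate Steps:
W(O, l) = l² (W(O, l) = 1*(l*l) + 0 = 1*l² + 0 = l² + 0 = l²)
(19*p - 65)*W(-1, 2) - 28 = (19*5 - 65)*2² - 28 = (95 - 65)*4 - 28 = 30*4 - 28 = 120 - 28 = 92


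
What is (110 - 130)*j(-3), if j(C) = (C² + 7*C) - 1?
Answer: 260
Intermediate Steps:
j(C) = -1 + C² + 7*C
(110 - 130)*j(-3) = (110 - 130)*(-1 + (-3)² + 7*(-3)) = -20*(-1 + 9 - 21) = -20*(-13) = 260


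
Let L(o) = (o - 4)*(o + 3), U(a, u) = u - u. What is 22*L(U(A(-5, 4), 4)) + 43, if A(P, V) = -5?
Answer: -221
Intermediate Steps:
U(a, u) = 0
L(o) = (-4 + o)*(3 + o)
22*L(U(A(-5, 4), 4)) + 43 = 22*(-12 + 0² - 1*0) + 43 = 22*(-12 + 0 + 0) + 43 = 22*(-12) + 43 = -264 + 43 = -221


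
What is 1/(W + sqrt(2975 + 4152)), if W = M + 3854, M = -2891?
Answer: 963/920242 - sqrt(7127)/920242 ≈ 0.00095473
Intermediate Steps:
W = 963 (W = -2891 + 3854 = 963)
1/(W + sqrt(2975 + 4152)) = 1/(963 + sqrt(2975 + 4152)) = 1/(963 + sqrt(7127))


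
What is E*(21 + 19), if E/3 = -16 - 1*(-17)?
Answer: 120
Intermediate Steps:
E = 3 (E = 3*(-16 - 1*(-17)) = 3*(-16 + 17) = 3*1 = 3)
E*(21 + 19) = 3*(21 + 19) = 3*40 = 120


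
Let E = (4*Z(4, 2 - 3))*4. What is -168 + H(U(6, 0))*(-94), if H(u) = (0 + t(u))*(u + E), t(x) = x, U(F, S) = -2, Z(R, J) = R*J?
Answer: -12576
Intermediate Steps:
Z(R, J) = J*R
E = -64 (E = (4*((2 - 3)*4))*4 = (4*(-1*4))*4 = (4*(-4))*4 = -16*4 = -64)
H(u) = u*(-64 + u) (H(u) = (0 + u)*(u - 64) = u*(-64 + u))
-168 + H(U(6, 0))*(-94) = -168 - 2*(-64 - 2)*(-94) = -168 - 2*(-66)*(-94) = -168 + 132*(-94) = -168 - 12408 = -12576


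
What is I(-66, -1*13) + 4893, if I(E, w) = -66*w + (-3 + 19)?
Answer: 5767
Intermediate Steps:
I(E, w) = 16 - 66*w (I(E, w) = -66*w + 16 = 16 - 66*w)
I(-66, -1*13) + 4893 = (16 - (-66)*13) + 4893 = (16 - 66*(-13)) + 4893 = (16 + 858) + 4893 = 874 + 4893 = 5767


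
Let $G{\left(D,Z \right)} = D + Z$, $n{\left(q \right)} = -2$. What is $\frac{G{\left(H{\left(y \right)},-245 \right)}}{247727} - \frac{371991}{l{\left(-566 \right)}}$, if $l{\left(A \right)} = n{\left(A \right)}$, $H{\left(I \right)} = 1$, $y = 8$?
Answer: $\frac{92152213969}{495454} \approx 1.86 \cdot 10^{5}$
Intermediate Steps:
$l{\left(A \right)} = -2$
$\frac{G{\left(H{\left(y \right)},-245 \right)}}{247727} - \frac{371991}{l{\left(-566 \right)}} = \frac{1 - 245}{247727} - \frac{371991}{-2} = \left(-244\right) \frac{1}{247727} - - \frac{371991}{2} = - \frac{244}{247727} + \frac{371991}{2} = \frac{92152213969}{495454}$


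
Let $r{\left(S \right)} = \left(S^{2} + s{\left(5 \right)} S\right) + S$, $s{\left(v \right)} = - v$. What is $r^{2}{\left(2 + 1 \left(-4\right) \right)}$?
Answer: $144$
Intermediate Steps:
$r{\left(S \right)} = S^{2} - 4 S$ ($r{\left(S \right)} = \left(S^{2} + \left(-1\right) 5 S\right) + S = \left(S^{2} - 5 S\right) + S = S^{2} - 4 S$)
$r^{2}{\left(2 + 1 \left(-4\right) \right)} = \left(\left(2 + 1 \left(-4\right)\right) \left(-4 + \left(2 + 1 \left(-4\right)\right)\right)\right)^{2} = \left(\left(2 - 4\right) \left(-4 + \left(2 - 4\right)\right)\right)^{2} = \left(- 2 \left(-4 - 2\right)\right)^{2} = \left(\left(-2\right) \left(-6\right)\right)^{2} = 12^{2} = 144$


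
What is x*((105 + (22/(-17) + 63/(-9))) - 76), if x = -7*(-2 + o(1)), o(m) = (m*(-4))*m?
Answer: 14784/17 ≈ 869.65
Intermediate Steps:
o(m) = -4*m**2 (o(m) = (-4*m)*m = -4*m**2)
x = 42 (x = -7*(-2 - 4*1**2) = -7*(-2 - 4*1) = -7*(-2 - 4) = -7*(-6) = 42)
x*((105 + (22/(-17) + 63/(-9))) - 76) = 42*((105 + (22/(-17) + 63/(-9))) - 76) = 42*((105 + (22*(-1/17) + 63*(-1/9))) - 76) = 42*((105 + (-22/17 - 7)) - 76) = 42*((105 - 141/17) - 76) = 42*(1644/17 - 76) = 42*(352/17) = 14784/17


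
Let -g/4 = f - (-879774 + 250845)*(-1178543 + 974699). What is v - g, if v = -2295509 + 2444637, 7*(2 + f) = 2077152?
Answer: -512812276240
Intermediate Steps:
f = 296734 (f = -2 + (1/7)*2077152 = -2 + 296736 = 296734)
v = 149128
g = 512812425368 (g = -4*(296734 - (-879774 + 250845)*(-1178543 + 974699)) = -4*(296734 - (-628929)*(-203844)) = -4*(296734 - 1*128203403076) = -4*(296734 - 128203403076) = -4*(-128203106342) = 512812425368)
v - g = 149128 - 1*512812425368 = 149128 - 512812425368 = -512812276240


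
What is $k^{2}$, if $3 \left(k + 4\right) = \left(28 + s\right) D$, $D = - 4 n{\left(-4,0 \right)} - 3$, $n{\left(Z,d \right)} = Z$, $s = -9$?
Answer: $\frac{55225}{9} \approx 6136.1$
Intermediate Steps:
$D = 13$ ($D = \left(-4\right) \left(-4\right) - 3 = 16 - 3 = 13$)
$k = \frac{235}{3}$ ($k = -4 + \frac{\left(28 - 9\right) 13}{3} = -4 + \frac{19 \cdot 13}{3} = -4 + \frac{1}{3} \cdot 247 = -4 + \frac{247}{3} = \frac{235}{3} \approx 78.333$)
$k^{2} = \left(\frac{235}{3}\right)^{2} = \frac{55225}{9}$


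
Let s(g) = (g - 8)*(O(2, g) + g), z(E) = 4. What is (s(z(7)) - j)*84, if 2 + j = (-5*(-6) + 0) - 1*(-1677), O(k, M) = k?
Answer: -145236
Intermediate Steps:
s(g) = (-8 + g)*(2 + g) (s(g) = (g - 8)*(2 + g) = (-8 + g)*(2 + g))
j = 1705 (j = -2 + ((-5*(-6) + 0) - 1*(-1677)) = -2 + ((30 + 0) + 1677) = -2 + (30 + 1677) = -2 + 1707 = 1705)
(s(z(7)) - j)*84 = ((-16 + 4**2 - 6*4) - 1*1705)*84 = ((-16 + 16 - 24) - 1705)*84 = (-24 - 1705)*84 = -1729*84 = -145236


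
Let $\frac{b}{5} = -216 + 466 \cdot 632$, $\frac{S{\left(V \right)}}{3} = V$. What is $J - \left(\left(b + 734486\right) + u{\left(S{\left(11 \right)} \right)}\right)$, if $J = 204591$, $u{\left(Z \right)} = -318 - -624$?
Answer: $-2001681$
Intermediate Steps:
$S{\left(V \right)} = 3 V$
$u{\left(Z \right)} = 306$ ($u{\left(Z \right)} = -318 + 624 = 306$)
$b = 1471480$ ($b = 5 \left(-216 + 466 \cdot 632\right) = 5 \left(-216 + 294512\right) = 5 \cdot 294296 = 1471480$)
$J - \left(\left(b + 734486\right) + u{\left(S{\left(11 \right)} \right)}\right) = 204591 - \left(\left(1471480 + 734486\right) + 306\right) = 204591 - \left(2205966 + 306\right) = 204591 - 2206272 = -2001681$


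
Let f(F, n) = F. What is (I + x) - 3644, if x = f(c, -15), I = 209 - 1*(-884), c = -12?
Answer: -2563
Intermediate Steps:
I = 1093 (I = 209 + 884 = 1093)
x = -12
(I + x) - 3644 = (1093 - 12) - 3644 = 1081 - 3644 = -2563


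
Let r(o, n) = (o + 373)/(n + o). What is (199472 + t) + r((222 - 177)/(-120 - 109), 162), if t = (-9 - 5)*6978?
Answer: 3771339712/37053 ≈ 1.0178e+5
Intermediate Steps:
t = -97692 (t = -14*6978 = -97692)
r(o, n) = (373 + o)/(n + o)
(199472 + t) + r((222 - 177)/(-120 - 109), 162) = (199472 - 97692) + (373 + (222 - 177)/(-120 - 109))/(162 + (222 - 177)/(-120 - 109)) = 101780 + (373 + 45/(-229))/(162 + 45/(-229)) = 101780 + (373 + 45*(-1/229))/(162 + 45*(-1/229)) = 101780 + (373 - 45/229)/(162 - 45/229) = 101780 + (85372/229)/(37053/229) = 101780 + (229/37053)*(85372/229) = 101780 + 85372/37053 = 3771339712/37053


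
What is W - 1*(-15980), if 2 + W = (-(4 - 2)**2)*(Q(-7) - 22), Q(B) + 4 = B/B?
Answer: 16078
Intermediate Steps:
Q(B) = -3 (Q(B) = -4 + B/B = -4 + 1 = -3)
W = 98 (W = -2 + (-(4 - 2)**2)*(-3 - 22) = -2 - 1*2**2*(-25) = -2 - 1*4*(-25) = -2 - 4*(-25) = -2 + 100 = 98)
W - 1*(-15980) = 98 - 1*(-15980) = 98 + 15980 = 16078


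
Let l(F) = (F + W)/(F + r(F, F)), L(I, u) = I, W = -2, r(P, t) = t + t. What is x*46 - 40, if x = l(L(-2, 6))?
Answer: -28/3 ≈ -9.3333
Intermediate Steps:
r(P, t) = 2*t
l(F) = (-2 + F)/(3*F) (l(F) = (F - 2)/(F + 2*F) = (-2 + F)/((3*F)) = (-2 + F)*(1/(3*F)) = (-2 + F)/(3*F))
x = ⅔ (x = (⅓)*(-2 - 2)/(-2) = (⅓)*(-½)*(-4) = ⅔ ≈ 0.66667)
x*46 - 40 = (⅔)*46 - 40 = 92/3 - 40 = -28/3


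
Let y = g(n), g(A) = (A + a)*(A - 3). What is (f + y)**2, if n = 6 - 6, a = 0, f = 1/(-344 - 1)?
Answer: 1/119025 ≈ 8.4016e-6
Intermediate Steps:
f = -1/345 (f = 1/(-345) = -1/345 ≈ -0.0028986)
n = 0
g(A) = A*(-3 + A) (g(A) = (A + 0)*(A - 3) = A*(-3 + A))
y = 0 (y = 0*(-3 + 0) = 0*(-3) = 0)
(f + y)**2 = (-1/345 + 0)**2 = (-1/345)**2 = 1/119025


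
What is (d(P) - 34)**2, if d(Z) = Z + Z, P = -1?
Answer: 1296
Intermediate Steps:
d(Z) = 2*Z
(d(P) - 34)**2 = (2*(-1) - 34)**2 = (-2 - 34)**2 = (-36)**2 = 1296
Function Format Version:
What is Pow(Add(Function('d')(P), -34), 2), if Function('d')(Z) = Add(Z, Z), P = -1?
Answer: 1296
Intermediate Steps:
Function('d')(Z) = Mul(2, Z)
Pow(Add(Function('d')(P), -34), 2) = Pow(Add(Mul(2, -1), -34), 2) = Pow(Add(-2, -34), 2) = Pow(-36, 2) = 1296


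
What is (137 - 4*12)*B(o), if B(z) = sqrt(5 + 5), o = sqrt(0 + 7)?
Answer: 89*sqrt(10) ≈ 281.44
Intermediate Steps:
o = sqrt(7) ≈ 2.6458
B(z) = sqrt(10)
(137 - 4*12)*B(o) = (137 - 4*12)*sqrt(10) = (137 - 48)*sqrt(10) = 89*sqrt(10)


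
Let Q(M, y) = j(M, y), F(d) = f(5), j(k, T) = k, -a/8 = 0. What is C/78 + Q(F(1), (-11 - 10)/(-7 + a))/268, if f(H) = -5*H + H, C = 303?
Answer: 6637/1742 ≈ 3.8100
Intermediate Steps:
a = 0 (a = -8*0 = 0)
f(H) = -4*H
F(d) = -20 (F(d) = -4*5 = -20)
Q(M, y) = M
C/78 + Q(F(1), (-11 - 10)/(-7 + a))/268 = 303/78 - 20/268 = 303*(1/78) - 20*1/268 = 101/26 - 5/67 = 6637/1742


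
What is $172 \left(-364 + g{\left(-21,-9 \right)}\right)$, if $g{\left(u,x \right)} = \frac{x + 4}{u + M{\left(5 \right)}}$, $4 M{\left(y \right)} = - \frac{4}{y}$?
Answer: $- \frac{3316074}{53} \approx -62567.0$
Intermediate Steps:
$M{\left(y \right)} = - \frac{1}{y}$ ($M{\left(y \right)} = \frac{\left(-4\right) \frac{1}{y}}{4} = - \frac{1}{y}$)
$g{\left(u,x \right)} = \frac{4 + x}{- \frac{1}{5} + u}$ ($g{\left(u,x \right)} = \frac{x + 4}{u - \frac{1}{5}} = \frac{4 + x}{u - \frac{1}{5}} = \frac{4 + x}{- \frac{1}{5} + u}$)
$172 \left(-364 + g{\left(-21,-9 \right)}\right) = 172 \left(-364 + \frac{5 \left(4 - 9\right)}{-1 + 5 \left(-21\right)}\right) = 172 \left(-364 + 5 \frac{1}{-1 - 105} \left(-5\right)\right) = 172 \left(-364 + 5 \frac{1}{-106} \left(-5\right)\right) = 172 \left(-364 + 5 \left(- \frac{1}{106}\right) \left(-5\right)\right) = 172 \left(-364 + \frac{25}{106}\right) = 172 \left(- \frac{38559}{106}\right) = - \frac{3316074}{53}$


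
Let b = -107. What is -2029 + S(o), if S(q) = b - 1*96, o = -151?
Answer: -2232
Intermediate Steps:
S(q) = -203 (S(q) = -107 - 1*96 = -107 - 96 = -203)
-2029 + S(o) = -2029 - 203 = -2232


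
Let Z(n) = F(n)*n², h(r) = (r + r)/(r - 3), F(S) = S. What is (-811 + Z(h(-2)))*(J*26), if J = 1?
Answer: -2634086/125 ≈ -21073.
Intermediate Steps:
h(r) = 2*r/(-3 + r) (h(r) = (2*r)/(-3 + r) = 2*r/(-3 + r))
Z(n) = n³ (Z(n) = n*n² = n³)
(-811 + Z(h(-2)))*(J*26) = (-811 + (2*(-2)/(-3 - 2))³)*(1*26) = (-811 + (2*(-2)/(-5))³)*26 = (-811 + (2*(-2)*(-⅕))³)*26 = (-811 + (⅘)³)*26 = (-811 + 64/125)*26 = -101311/125*26 = -2634086/125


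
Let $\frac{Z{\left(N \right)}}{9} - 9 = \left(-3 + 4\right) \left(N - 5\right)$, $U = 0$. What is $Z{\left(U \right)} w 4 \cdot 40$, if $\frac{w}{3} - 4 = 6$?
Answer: $172800$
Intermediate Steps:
$w = 30$ ($w = 12 + 3 \cdot 6 = 12 + 18 = 30$)
$Z{\left(N \right)} = 36 + 9 N$ ($Z{\left(N \right)} = 81 + 9 \left(-3 + 4\right) \left(N - 5\right) = 81 + 9 \cdot 1 \left(-5 + N\right) = 81 + 9 \left(-5 + N\right) = 81 + \left(-45 + 9 N\right) = 36 + 9 N$)
$Z{\left(U \right)} w 4 \cdot 40 = \left(36 + 9 \cdot 0\right) 30 \cdot 4 \cdot 40 = \left(36 + 0\right) 120 \cdot 40 = 36 \cdot 120 \cdot 40 = 4320 \cdot 40 = 172800$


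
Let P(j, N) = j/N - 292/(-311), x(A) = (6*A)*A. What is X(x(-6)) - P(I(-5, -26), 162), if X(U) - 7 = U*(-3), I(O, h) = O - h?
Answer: -10782899/16794 ≈ -642.07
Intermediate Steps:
x(A) = 6*A**2
P(j, N) = 292/311 + j/N (P(j, N) = j/N - 292*(-1/311) = j/N + 292/311 = 292/311 + j/N)
X(U) = 7 - 3*U (X(U) = 7 + U*(-3) = 7 - 3*U)
X(x(-6)) - P(I(-5, -26), 162) = (7 - 18*(-6)**2) - (292/311 + (-5 - 1*(-26))/162) = (7 - 18*36) - (292/311 + (-5 + 26)*(1/162)) = (7 - 3*216) - (292/311 + 21*(1/162)) = (7 - 648) - (292/311 + 7/54) = -641 - 1*17945/16794 = -641 - 17945/16794 = -10782899/16794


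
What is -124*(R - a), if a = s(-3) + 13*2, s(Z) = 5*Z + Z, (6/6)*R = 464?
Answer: -56544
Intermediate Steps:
R = 464
s(Z) = 6*Z
a = 8 (a = 6*(-3) + 13*2 = -18 + 26 = 8)
-124*(R - a) = -124*(464 - 1*8) = -124*(464 - 8) = -124*456 = -56544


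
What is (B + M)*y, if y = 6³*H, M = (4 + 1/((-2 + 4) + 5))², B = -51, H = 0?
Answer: 0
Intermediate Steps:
M = 841/49 (M = (4 + 1/(2 + 5))² = (4 + 1/7)² = (4 + ⅐)² = (29/7)² = 841/49 ≈ 17.163)
y = 0 (y = 6³*0 = 216*0 = 0)
(B + M)*y = (-51 + 841/49)*0 = -1658/49*0 = 0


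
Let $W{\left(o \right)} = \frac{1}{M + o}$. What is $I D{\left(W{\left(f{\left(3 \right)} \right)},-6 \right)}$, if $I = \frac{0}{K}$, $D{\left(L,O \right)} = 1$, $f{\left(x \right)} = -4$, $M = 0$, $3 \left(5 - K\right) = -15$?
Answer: $0$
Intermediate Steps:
$K = 10$ ($K = 5 - -5 = 5 + 5 = 10$)
$W{\left(o \right)} = \frac{1}{o}$ ($W{\left(o \right)} = \frac{1}{0 + o} = \frac{1}{o}$)
$I = 0$ ($I = \frac{0}{10} = 0 \cdot \frac{1}{10} = 0$)
$I D{\left(W{\left(f{\left(3 \right)} \right)},-6 \right)} = 0 \cdot 1 = 0$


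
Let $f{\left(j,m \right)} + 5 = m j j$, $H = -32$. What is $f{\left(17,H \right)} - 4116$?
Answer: $-13369$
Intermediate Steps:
$f{\left(j,m \right)} = -5 + m j^{2}$ ($f{\left(j,m \right)} = -5 + m j j = -5 + j m j = -5 + m j^{2}$)
$f{\left(17,H \right)} - 4116 = \left(-5 - 32 \cdot 17^{2}\right) - 4116 = \left(-5 - 9248\right) - 4116 = -9253 - 4116 = -13369$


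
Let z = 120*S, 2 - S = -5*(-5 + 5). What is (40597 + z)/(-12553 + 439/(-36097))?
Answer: -1474093189/453126080 ≈ -3.2532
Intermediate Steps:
S = 2 (S = 2 - (-5)*(-5 + 5) = 2 - (-5)*0 = 2 - 1*0 = 2 + 0 = 2)
z = 240 (z = 120*2 = 240)
(40597 + z)/(-12553 + 439/(-36097)) = (40597 + 240)/(-12553 + 439/(-36097)) = 40837/(-12553 + 439*(-1/36097)) = 40837/(-12553 - 439/36097) = 40837/(-453126080/36097) = 40837*(-36097/453126080) = -1474093189/453126080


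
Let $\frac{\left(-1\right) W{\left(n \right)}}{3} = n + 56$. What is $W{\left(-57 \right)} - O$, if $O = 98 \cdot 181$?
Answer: $-17735$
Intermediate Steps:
$W{\left(n \right)} = -168 - 3 n$ ($W{\left(n \right)} = - 3 \left(n + 56\right) = - 3 \left(56 + n\right) = -168 - 3 n$)
$O = 17738$
$W{\left(-57 \right)} - O = \left(-168 - -171\right) - 17738 = \left(-168 + 171\right) - 17738 = 3 - 17738 = -17735$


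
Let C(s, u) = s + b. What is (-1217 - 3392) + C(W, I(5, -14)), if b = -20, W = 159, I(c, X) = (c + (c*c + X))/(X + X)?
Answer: -4470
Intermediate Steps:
I(c, X) = (X + c + c**2)/(2*X) (I(c, X) = (c + (c**2 + X))/((2*X)) = (c + (X + c**2))*(1/(2*X)) = (X + c + c**2)*(1/(2*X)) = (X + c + c**2)/(2*X))
C(s, u) = -20 + s (C(s, u) = s - 20 = -20 + s)
(-1217 - 3392) + C(W, I(5, -14)) = (-1217 - 3392) + (-20 + 159) = -4609 + 139 = -4470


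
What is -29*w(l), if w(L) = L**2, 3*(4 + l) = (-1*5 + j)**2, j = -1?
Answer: -1856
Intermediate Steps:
l = 8 (l = -4 + (-1*5 - 1)**2/3 = -4 + (-5 - 1)**2/3 = -4 + (1/3)*(-6)**2 = -4 + (1/3)*36 = -4 + 12 = 8)
-29*w(l) = -29*8**2 = -29*64 = -1856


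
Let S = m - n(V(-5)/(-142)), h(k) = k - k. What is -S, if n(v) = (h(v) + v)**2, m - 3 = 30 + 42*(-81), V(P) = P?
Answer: 67932541/20164 ≈ 3369.0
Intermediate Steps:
h(k) = 0
m = -3369 (m = 3 + (30 + 42*(-81)) = 3 + (30 - 3402) = 3 - 3372 = -3369)
n(v) = v**2 (n(v) = (0 + v)**2 = v**2)
S = -67932541/20164 (S = -3369 - (-5/(-142))**2 = -3369 - (-5*(-1/142))**2 = -3369 - (5/142)**2 = -3369 - 1*25/20164 = -3369 - 25/20164 = -67932541/20164 ≈ -3369.0)
-S = -1*(-67932541/20164) = 67932541/20164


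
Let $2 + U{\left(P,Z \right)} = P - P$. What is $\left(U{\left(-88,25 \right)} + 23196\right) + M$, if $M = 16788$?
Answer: $39982$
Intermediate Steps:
$U{\left(P,Z \right)} = -2$ ($U{\left(P,Z \right)} = -2 + \left(P - P\right) = -2 + 0 = -2$)
$\left(U{\left(-88,25 \right)} + 23196\right) + M = \left(-2 + 23196\right) + 16788 = 23194 + 16788 = 39982$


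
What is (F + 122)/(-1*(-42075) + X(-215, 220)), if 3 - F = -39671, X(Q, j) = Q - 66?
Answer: 19898/20897 ≈ 0.95219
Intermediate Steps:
X(Q, j) = -66 + Q
F = 39674 (F = 3 - 1*(-39671) = 3 + 39671 = 39674)
(F + 122)/(-1*(-42075) + X(-215, 220)) = (39674 + 122)/(-1*(-42075) + (-66 - 215)) = 39796/(42075 - 281) = 39796/41794 = 39796*(1/41794) = 19898/20897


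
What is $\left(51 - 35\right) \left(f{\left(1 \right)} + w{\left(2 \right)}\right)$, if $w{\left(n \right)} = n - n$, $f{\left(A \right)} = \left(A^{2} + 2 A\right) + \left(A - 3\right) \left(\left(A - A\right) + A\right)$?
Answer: $16$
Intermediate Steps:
$f{\left(A \right)} = A^{2} + 2 A + A \left(-3 + A\right)$ ($f{\left(A \right)} = \left(A^{2} + 2 A\right) + \left(-3 + A\right) \left(0 + A\right) = \left(A^{2} + 2 A\right) + \left(-3 + A\right) A = \left(A^{2} + 2 A\right) + A \left(-3 + A\right) = A^{2} + 2 A + A \left(-3 + A\right)$)
$w{\left(n \right)} = 0$
$\left(51 - 35\right) \left(f{\left(1 \right)} + w{\left(2 \right)}\right) = \left(51 - 35\right) \left(1 \left(-1 + 2 \cdot 1\right) + 0\right) = 16 \left(1 \left(-1 + 2\right) + 0\right) = 16 \left(1 \cdot 1 + 0\right) = 16 \left(1 + 0\right) = 16 \cdot 1 = 16$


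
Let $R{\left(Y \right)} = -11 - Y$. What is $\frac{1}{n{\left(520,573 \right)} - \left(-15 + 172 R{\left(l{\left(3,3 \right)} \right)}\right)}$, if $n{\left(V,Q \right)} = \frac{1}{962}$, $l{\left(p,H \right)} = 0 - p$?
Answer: $\frac{962}{1338143} \approx 0.00071891$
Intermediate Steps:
$l{\left(p,H \right)} = - p$
$n{\left(V,Q \right)} = \frac{1}{962}$
$\frac{1}{n{\left(520,573 \right)} - \left(-15 + 172 R{\left(l{\left(3,3 \right)} \right)}\right)} = \frac{1}{\frac{1}{962} - \left(-15 + 172 \left(-11 - \left(-1\right) 3\right)\right)} = \frac{1}{\frac{1}{962} - \left(-15 + 172 \left(-11 - -3\right)\right)} = \frac{1}{\frac{1}{962} - \left(-15 + 172 \left(-11 + 3\right)\right)} = \frac{1}{\frac{1}{962} + \left(15 - -1376\right)} = \frac{1}{\frac{1}{962} + \left(15 + 1376\right)} = \frac{1}{\frac{1}{962} + 1391} = \frac{1}{\frac{1338143}{962}} = \frac{962}{1338143}$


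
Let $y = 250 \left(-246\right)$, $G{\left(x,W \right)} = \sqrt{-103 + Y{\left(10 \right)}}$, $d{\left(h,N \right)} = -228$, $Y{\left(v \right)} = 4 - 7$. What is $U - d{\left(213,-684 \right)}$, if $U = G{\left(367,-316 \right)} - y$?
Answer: $61728 + i \sqrt{106} \approx 61728.0 + 10.296 i$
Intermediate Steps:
$Y{\left(v \right)} = -3$
$G{\left(x,W \right)} = i \sqrt{106}$ ($G{\left(x,W \right)} = \sqrt{-103 - 3} = \sqrt{-106} = i \sqrt{106}$)
$y = -61500$
$U = 61500 + i \sqrt{106}$ ($U = i \sqrt{106} - -61500 = i \sqrt{106} + 61500 = 61500 + i \sqrt{106} \approx 61500.0 + 10.296 i$)
$U - d{\left(213,-684 \right)} = \left(61500 + i \sqrt{106}\right) - -228 = \left(61500 + i \sqrt{106}\right) + 228 = 61728 + i \sqrt{106}$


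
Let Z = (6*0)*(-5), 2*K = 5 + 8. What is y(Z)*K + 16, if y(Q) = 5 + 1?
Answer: 55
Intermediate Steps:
K = 13/2 (K = (5 + 8)/2 = (1/2)*13 = 13/2 ≈ 6.5000)
Z = 0 (Z = 0*(-5) = 0)
y(Q) = 6
y(Z)*K + 16 = 6*(13/2) + 16 = 39 + 16 = 55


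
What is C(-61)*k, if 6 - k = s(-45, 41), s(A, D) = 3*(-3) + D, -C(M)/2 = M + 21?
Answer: -2080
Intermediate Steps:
C(M) = -42 - 2*M (C(M) = -2*(M + 21) = -2*(21 + M) = -42 - 2*M)
s(A, D) = -9 + D
k = -26 (k = 6 - (-9 + 41) = 6 - 1*32 = 6 - 32 = -26)
C(-61)*k = (-42 - 2*(-61))*(-26) = (-42 + 122)*(-26) = 80*(-26) = -2080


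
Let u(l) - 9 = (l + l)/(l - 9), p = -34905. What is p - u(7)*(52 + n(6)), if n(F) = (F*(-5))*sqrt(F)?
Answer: -35009 + 60*sqrt(6) ≈ -34862.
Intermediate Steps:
n(F) = -5*F**(3/2) (n(F) = (-5*F)*sqrt(F) = -5*F**(3/2))
u(l) = 9 + 2*l/(-9 + l) (u(l) = 9 + (l + l)/(l - 9) = 9 + (2*l)/(-9 + l) = 9 + 2*l/(-9 + l))
p - u(7)*(52 + n(6)) = -34905 - (-81 + 11*7)/(-9 + 7)*(52 - 30*sqrt(6)) = -34905 - (-81 + 77)/(-2)*(52 - 30*sqrt(6)) = -34905 - (-1/2*(-4))*(52 - 30*sqrt(6)) = -34905 - 2*(52 - 30*sqrt(6)) = -34905 - (104 - 60*sqrt(6)) = -34905 + (-104 + 60*sqrt(6)) = -35009 + 60*sqrt(6)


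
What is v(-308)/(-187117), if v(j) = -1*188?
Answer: 188/187117 ≈ 0.0010047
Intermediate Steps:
v(j) = -188
v(-308)/(-187117) = -188/(-187117) = -188*(-1/187117) = 188/187117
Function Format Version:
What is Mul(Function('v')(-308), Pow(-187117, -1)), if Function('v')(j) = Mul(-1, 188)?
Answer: Rational(188, 187117) ≈ 0.0010047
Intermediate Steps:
Function('v')(j) = -188
Mul(Function('v')(-308), Pow(-187117, -1)) = Mul(-188, Pow(-187117, -1)) = Mul(-188, Rational(-1, 187117)) = Rational(188, 187117)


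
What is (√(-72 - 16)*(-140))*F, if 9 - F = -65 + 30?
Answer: -12320*I*√22 ≈ -57786.0*I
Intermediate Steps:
F = 44 (F = 9 - (-65 + 30) = 9 - 1*(-35) = 9 + 35 = 44)
(√(-72 - 16)*(-140))*F = (√(-72 - 16)*(-140))*44 = (√(-88)*(-140))*44 = ((2*I*√22)*(-140))*44 = -280*I*√22*44 = -12320*I*√22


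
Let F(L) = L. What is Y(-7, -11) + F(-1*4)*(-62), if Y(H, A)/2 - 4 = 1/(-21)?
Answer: 5374/21 ≈ 255.90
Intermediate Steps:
Y(H, A) = 166/21 (Y(H, A) = 8 + 2/(-21) = 8 + 2*(-1/21) = 8 - 2/21 = 166/21)
Y(-7, -11) + F(-1*4)*(-62) = 166/21 - 1*4*(-62) = 166/21 - 4*(-62) = 166/21 + 248 = 5374/21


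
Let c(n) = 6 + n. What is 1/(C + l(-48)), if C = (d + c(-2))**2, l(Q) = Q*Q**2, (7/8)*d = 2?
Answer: -49/5417072 ≈ -9.0455e-6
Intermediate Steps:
d = 16/7 (d = (8/7)*2 = 16/7 ≈ 2.2857)
l(Q) = Q**3
C = 1936/49 (C = (16/7 + (6 - 2))**2 = (16/7 + 4)**2 = (44/7)**2 = 1936/49 ≈ 39.510)
1/(C + l(-48)) = 1/(1936/49 + (-48)**3) = 1/(1936/49 - 110592) = 1/(-5417072/49) = -49/5417072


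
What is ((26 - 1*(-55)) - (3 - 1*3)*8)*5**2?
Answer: 2025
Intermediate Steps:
((26 - 1*(-55)) - (3 - 1*3)*8)*5**2 = ((26 + 55) - (3 - 3)*8)*25 = (81 - 0*8)*25 = (81 - 1*0)*25 = (81 + 0)*25 = 81*25 = 2025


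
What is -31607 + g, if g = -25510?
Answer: -57117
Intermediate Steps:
-31607 + g = -31607 - 25510 = -57117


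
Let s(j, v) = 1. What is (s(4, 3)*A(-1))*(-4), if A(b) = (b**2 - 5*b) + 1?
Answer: -28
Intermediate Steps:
A(b) = 1 + b**2 - 5*b
(s(4, 3)*A(-1))*(-4) = (1*(1 + (-1)**2 - 5*(-1)))*(-4) = (1*(1 + 1 + 5))*(-4) = (1*7)*(-4) = 7*(-4) = -28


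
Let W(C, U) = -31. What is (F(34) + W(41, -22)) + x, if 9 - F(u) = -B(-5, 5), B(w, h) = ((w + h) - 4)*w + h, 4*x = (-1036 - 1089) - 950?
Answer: -3063/4 ≈ -765.75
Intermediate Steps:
x = -3075/4 (x = ((-1036 - 1089) - 950)/4 = (-2125 - 950)/4 = (¼)*(-3075) = -3075/4 ≈ -768.75)
B(w, h) = h + w*(-4 + h + w) (B(w, h) = ((h + w) - 4)*w + h = (-4 + h + w)*w + h = w*(-4 + h + w) + h = h + w*(-4 + h + w))
F(u) = 34 (F(u) = 9 - (-1)*(5 + (-5)² - 4*(-5) + 5*(-5)) = 9 - (-1)*(5 + 25 + 20 - 25) = 9 - (-1)*25 = 9 - 1*(-25) = 9 + 25 = 34)
(F(34) + W(41, -22)) + x = (34 - 31) - 3075/4 = 3 - 3075/4 = -3063/4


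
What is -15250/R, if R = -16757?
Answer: 15250/16757 ≈ 0.91007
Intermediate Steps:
-15250/R = -15250/(-16757) = -15250*(-1/16757) = 15250/16757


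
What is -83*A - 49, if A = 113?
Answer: -9428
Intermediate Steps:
-83*A - 49 = -83*113 - 49 = -9379 - 49 = -9428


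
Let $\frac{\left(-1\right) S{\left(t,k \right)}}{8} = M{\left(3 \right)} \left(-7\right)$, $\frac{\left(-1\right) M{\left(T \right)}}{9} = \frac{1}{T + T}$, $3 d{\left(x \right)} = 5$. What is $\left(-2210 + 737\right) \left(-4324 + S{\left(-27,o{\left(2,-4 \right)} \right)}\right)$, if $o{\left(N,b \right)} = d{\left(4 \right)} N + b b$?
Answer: $6492984$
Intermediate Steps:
$d{\left(x \right)} = \frac{5}{3}$ ($d{\left(x \right)} = \frac{1}{3} \cdot 5 = \frac{5}{3}$)
$M{\left(T \right)} = - \frac{9}{2 T}$ ($M{\left(T \right)} = - \frac{9}{T + T} = - \frac{9}{2 T}$)
$o{\left(N,b \right)} = b^{2} + \frac{5 N}{3}$ ($o{\left(N,b \right)} = \frac{5 N}{3} + b b = \frac{5 N}{3} + b^{2} = b^{2} + \frac{5 N}{3}$)
$S{\left(t,k \right)} = -84$ ($S{\left(t,k \right)} = - 8 - \frac{9}{2 \cdot 3} \left(-7\right) = - 8 \left(- \frac{9}{2}\right) \frac{1}{3} \left(-7\right) = - 8 \left(\left(- \frac{3}{2}\right) \left(-7\right)\right) = \left(-8\right) \frac{21}{2} = -84$)
$\left(-2210 + 737\right) \left(-4324 + S{\left(-27,o{\left(2,-4 \right)} \right)}\right) = \left(-2210 + 737\right) \left(-4324 - 84\right) = \left(-1473\right) \left(-4408\right) = 6492984$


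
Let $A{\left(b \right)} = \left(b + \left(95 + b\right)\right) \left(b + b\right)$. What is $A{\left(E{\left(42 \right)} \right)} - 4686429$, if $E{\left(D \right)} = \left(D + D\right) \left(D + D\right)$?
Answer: $195802755$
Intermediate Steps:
$E{\left(D \right)} = 4 D^{2}$ ($E{\left(D \right)} = 2 D 2 D = 4 D^{2}$)
$A{\left(b \right)} = 2 b \left(95 + 2 b\right)$ ($A{\left(b \right)} = \left(95 + 2 b\right) 2 b = 2 b \left(95 + 2 b\right)$)
$A{\left(E{\left(42 \right)} \right)} - 4686429 = 2 \cdot 4 \cdot 42^{2} \left(95 + 2 \cdot 4 \cdot 42^{2}\right) - 4686429 = 2 \cdot 4 \cdot 1764 \left(95 + 2 \cdot 4 \cdot 1764\right) - 4686429 = 2 \cdot 7056 \left(95 + 2 \cdot 7056\right) - 4686429 = 2 \cdot 7056 \left(95 + 14112\right) - 4686429 = 2 \cdot 7056 \cdot 14207 - 4686429 = 200489184 - 4686429 = 195802755$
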